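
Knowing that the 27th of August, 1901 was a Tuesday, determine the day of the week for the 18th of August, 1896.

Count forward from the earlier date (August 18, 1896) to the later (August 27, 1901):
August 18, 1896 → August 18, 1897: 365 days.
August 18, 1897 → August 18, 1898: 365 days.
August 18, 1898 → August 18, 1899: 365 days.
August 18, 1899 → August 18, 1900: 365 days (1900 is not a leap year (divisible by 100 but not 400)).
August 18, 1900 → August 18, 1901: 365 days.
Within August 1901: 27 − 18 = 9 days.
Total: 1834 days.
1834 is a multiple of 7, so the 18th of August, 1896 falls on the same weekday: Tuesday.

Tuesday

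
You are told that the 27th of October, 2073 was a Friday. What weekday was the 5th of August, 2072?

Friday

Count forward from the earlier date (August 5, 2072) to the later (October 27, 2073):
August 5, 2072 → August 5, 2073: 365 days.
August 2073: 31 − 5 = 26 days remain.
Then September (30): 30 days.
October 1–27, 2073: 27 days.
Residual: 83 days.
Total: 448 days.
448 is a multiple of 7, so the 5th of August, 2072 falls on the same weekday: Friday.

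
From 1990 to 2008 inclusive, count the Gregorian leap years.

Years divisible by 4 in [1990, 2008]: 1992, 1996, 2000, 2004, 2008.
2000 is divisible by 400, so still leap.
No century exceptions apply. Count: 5.

5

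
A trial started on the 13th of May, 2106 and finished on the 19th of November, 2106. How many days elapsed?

May 2106: 31 − 13 = 18 days remain.
Then June (30), July (31), August (31), September (30), October (31): 30 + 31 + 31 + 30 + 31 = 153 days.
November 1–19, 2106: 19 days.
Total: 18 + 153 + 19 = 190 days.

190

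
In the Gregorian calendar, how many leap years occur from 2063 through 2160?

24

Years divisible by 4: 2064, 2068, …, 2160 — 25 in all.
Of these, 2100 is divisible by 100 but not 400, so not leap.
Leap years: 25 − 1 = 24.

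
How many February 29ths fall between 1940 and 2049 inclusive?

28

Years divisible by 4: 1940, 1944, …, 2048 — 28 in all.
2000 is divisible by 400, so still leap.
No century exceptions apply. Count: 28.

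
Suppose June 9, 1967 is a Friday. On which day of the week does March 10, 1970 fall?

Tuesday

June 9, 1967 → June 9, 1968: 366 days (1968 is a leap year).
June 9, 1968 → June 9, 1969: 365 days.
June 1969: 30 − 9 = 21 days remain.
Then July (31), August (31), September (30), October (31), November (30), December (31), January (31), February 1970 (28): 31 + 31 + 30 + 31 + 30 + 31 + 31 + 28 = 243 days.
March 1–10, 1970: 10 days.
Residual: 274 days.
Total: 1005 days.
1005 mod 7 = 4, so 4 days after Friday is Tuesday.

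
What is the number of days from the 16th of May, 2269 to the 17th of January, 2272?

976

May 16, 2269 → May 16, 2270: 365 days.
May 16, 2270 → May 16, 2271: 365 days.
May 2271: 31 − 16 = 15 days remain.
Then June (30), July (31), August (31), September (30), October (31), November (30), December (31): 30 + 31 + 31 + 30 + 31 + 30 + 31 = 214 days.
January 1–17, 2272: 17 days.
Residual: 246 days.
Total: 976 days.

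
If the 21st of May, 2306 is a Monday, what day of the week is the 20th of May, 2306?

Count forward from the earlier date (May 20, 2306) to the later (May 21, 2306):
Within May 2306: 21 − 20 = 1 day.
1 mod 7 = 1, so 1 day before Monday is Sunday.

Sunday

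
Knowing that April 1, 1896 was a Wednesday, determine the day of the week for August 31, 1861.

Saturday

Count forward from the earlier date (August 31, 1861) to the later (April 1, 1896):
Day-of-year of August 31, 1861: 243.
Day-of-year of April 1, 1896: 92.
1861 has 365 days, so 365 − 243 = 122 days remain in 1861.
Full years 1862–1895: 26 common + 8 leap = 26×365 + 8×366 = 12418 days.
Total: 122 + 12418 + 92 = 12632 days.
12632 mod 7 = 4, so 4 days before Wednesday is Saturday.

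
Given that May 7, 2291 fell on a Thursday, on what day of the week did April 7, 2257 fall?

Count forward from the earlier date (April 7, 2257) to the later (May 7, 2291):
Day-of-year of April 7, 2257: 97.
Day-of-year of May 7, 2291: 127.
2257 has 365 days, so 365 − 97 = 268 days remain in 2257.
Full years 2258–2290: 25 common + 8 leap = 25×365 + 8×366 = 12053 days.
Total: 268 + 12053 + 127 = 12448 days.
12448 mod 7 = 2, so 2 days before Thursday is Tuesday.

Tuesday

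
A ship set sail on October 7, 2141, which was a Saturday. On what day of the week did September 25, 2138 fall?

Count forward from the earlier date (September 25, 2138) to the later (October 7, 2141):
September 25, 2138 → September 25, 2139: 365 days.
September 25, 2139 → September 25, 2140: 366 days (2140 is a leap year).
September 25, 2140 → September 25, 2141: 365 days.
September 2141: 30 − 25 = 5 days remain.
October 1–7, 2141: 7 days.
Residual: 12 days.
Total: 1108 days.
1108 mod 7 = 2, so 2 days before Saturday is Thursday.

Thursday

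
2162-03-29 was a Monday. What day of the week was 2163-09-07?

March 2162: 31 − 29 = 2 days remain.
Then 17 full months totalling 518 days.
September 1–7, 2163: 7 days.
Total: 2 + 518 + 7 = 527 days.
527 mod 7 = 2, so 2 days after Monday is Wednesday.

Wednesday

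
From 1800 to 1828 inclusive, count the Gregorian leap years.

7

Years divisible by 4 in [1800, 1828]: 1800, 1804, 1808, 1812, 1816, 1820, 1824, 1828.
Of these, 1800 is divisible by 100 but not 400, so not leap.
Leap years: 8 − 1 = 7.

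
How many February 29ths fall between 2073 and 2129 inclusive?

Years divisible by 4: 2076, 2080, …, 2128 — 14 in all.
Of these, 2100 is divisible by 100 but not 400, so not leap.
Leap years: 14 − 1 = 13.

13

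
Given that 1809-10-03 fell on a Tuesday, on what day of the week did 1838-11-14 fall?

Wednesday

From October 3, 1809 to October 3, 1838: 29 years, of which 7 contain a Feb 29 — 22×365 + 7×366 = 10592 days.
October 1838: 31 − 3 = 28 days remain.
November 1–14, 1838: 14 days.
Residual: 42 days.
Total: 10634 days.
10634 mod 7 = 1, so 1 day after Tuesday is Wednesday.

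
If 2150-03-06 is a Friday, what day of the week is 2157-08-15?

Monday

From March 6, 2150 to March 6, 2157: 7 years, of which 2 contain a Feb 29 — 5×365 + 2×366 = 2557 days.
March 2157: 31 − 6 = 25 days remain.
Then April (30), May (31), June (30), July (31): 30 + 31 + 30 + 31 = 122 days.
August 1–15, 2157: 15 days.
Residual: 162 days.
Total: 2719 days.
2719 mod 7 = 3, so 3 days after Friday is Monday.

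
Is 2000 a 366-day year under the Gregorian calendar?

Yes

2000 is a leap year (divisible by 400).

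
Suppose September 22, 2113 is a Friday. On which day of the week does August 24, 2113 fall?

Count forward from the earlier date (August 24, 2113) to the later (September 22, 2113):
August 2113: 31 − 24 = 7 days remain.
September 1–22, 2113: 22 days.
Total: 7 + 22 = 29 days.
29 mod 7 = 1, so 1 day before Friday is Thursday.

Thursday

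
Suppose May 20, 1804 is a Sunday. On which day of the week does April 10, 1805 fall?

Day-of-year of May 20, 1804: 141.
Day-of-year of April 10, 1805: 100.
1804 has 366 days, so 366 − 141 = 225 days remain in 1804.
Total: 225 + 100 = 325 days.
325 mod 7 = 3, so 3 days after Sunday is Wednesday.

Wednesday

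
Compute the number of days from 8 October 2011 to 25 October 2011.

Within October 2011: 25 − 8 = 17 days.

17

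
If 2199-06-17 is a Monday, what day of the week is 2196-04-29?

Friday

Count forward from the earlier date (April 29, 2196) to the later (June 17, 2199):
Day-of-year of April 29, 2196: 120.
Day-of-year of June 17, 2199: 168.
2196 has 366 days, so 366 − 120 = 246 days remain in 2196.
Full years: 2197: 365; 2198: 365. Sum = 730.
Total: 246 + 730 + 168 = 1144 days.
1144 mod 7 = 3, so 3 days before Monday is Friday.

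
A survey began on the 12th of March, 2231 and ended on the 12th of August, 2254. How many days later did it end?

8554

From March 12, 2231 to March 12, 2254: 23 years, of which 6 contain a Feb 29 — 17×365 + 6×366 = 8401 days.
March 2254: 31 − 12 = 19 days remain.
Then April (30), May (31), June (30), July (31): 30 + 31 + 30 + 31 = 122 days.
August 1–12, 2254: 12 days.
Residual: 153 days.
Total: 8554 days.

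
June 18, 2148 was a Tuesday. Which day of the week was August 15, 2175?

Tuesday

From June 18, 2148 to June 18, 2175: 27 years, of which 6 contain a Feb 29 — 21×365 + 6×366 = 9861 days.
June 2175: 30 − 18 = 12 days remain.
Then July (31): 31 days.
August 1–15, 2175: 15 days.
Residual: 58 days.
Total: 9919 days.
9919 is a multiple of 7, so August 15, 2175 falls on the same weekday: Tuesday.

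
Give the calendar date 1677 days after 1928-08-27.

1933-03-31

Count 1677 days after August 27, 1928:
Day-of-year of August 27, 1928: 240.
Day-of-year of March 31, 1933: 90.
1928 has 366 days, so 366 − 240 = 126 days remain in 1928.
Full years: 1929: 365; 1930: 365; 1931: 365; 1932: 366. Sum = 1461.
Total: 126 + 1461 + 90 = 1677 days.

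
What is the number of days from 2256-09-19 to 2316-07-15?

21848

From September 19, 2256 to September 19, 2315: 59 years, of which 13 contain a Feb 29 — 46×365 + 13×366 = 21548 days.
(2300 is not a leap year (divisible by 100 but not 400).)
September 2315: 30 − 19 = 11 days remain.
Then 9 full months totalling 274 days.
July 1–15, 2316: 15 days.
Residual: 300 days.
Total: 21848 days.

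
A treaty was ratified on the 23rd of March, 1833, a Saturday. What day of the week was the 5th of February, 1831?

Saturday

Count forward from the earlier date (February 5, 1831) to the later (March 23, 1833):
Day-of-year of February 5, 1831: 36.
Day-of-year of March 23, 1833: 82.
1831 has 365 days, so 365 − 36 = 329 days remain in 1831.
Full years: 1832: 366. Sum = 366.
Total: 329 + 366 + 82 = 777 days.
777 is a multiple of 7, so the 5th of February, 1831 falls on the same weekday: Saturday.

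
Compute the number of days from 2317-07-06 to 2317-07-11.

5

Within July 2317: 11 − 6 = 5 days.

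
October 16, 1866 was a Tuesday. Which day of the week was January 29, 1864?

Count forward from the earlier date (January 29, 1864) to the later (October 16, 1866):
Day-of-year of January 29, 1864: 29.
Day-of-year of October 16, 1866: 289.
1864 has 366 days, so 366 − 29 = 337 days remain in 1864.
Full years: 1865: 365. Sum = 365.
Total: 337 + 365 + 289 = 991 days.
991 mod 7 = 4, so 4 days before Tuesday is Friday.

Friday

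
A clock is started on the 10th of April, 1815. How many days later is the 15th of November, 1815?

April 1815: 30 − 10 = 20 days remain.
Then May (31), June (30), July (31), August (31), September (30), October (31): 31 + 30 + 31 + 31 + 30 + 31 = 184 days.
November 1–15, 1815: 15 days.
Total: 20 + 184 + 15 = 219 days.

219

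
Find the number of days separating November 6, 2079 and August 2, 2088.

3192

From November 6, 2079 to November 6, 2087: 8 years, of which 2 contain a Feb 29 — 6×365 + 2×366 = 2922 days.
November 2087: 30 − 6 = 24 days remain.
Then December (31), January (31), February 2088 (29), March (31), April (30), May (31), June (30), July (31): 31 + 31 + 29 + 31 + 30 + 31 + 30 + 31 = 244 days.
August 1–2, 2088: 2 days.
Residual: 270 days.
Total: 3192 days.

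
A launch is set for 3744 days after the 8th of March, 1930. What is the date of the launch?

the 7th of June, 1940

Count 3744 days after March 8, 1930:
Day-of-year of March 8, 1930: 67.
Day-of-year of June 7, 1940: 159.
1930 has 365 days, so 365 − 67 = 298 days remain in 1930.
Full years 1931–1939: 7 common + 2 leap = 7×365 + 2×366 = 3287 days.
Total: 298 + 3287 + 159 = 3744 days.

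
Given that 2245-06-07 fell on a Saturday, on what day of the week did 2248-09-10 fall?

Sunday

June 7, 2245 → June 7, 2246: 365 days.
June 7, 2246 → June 7, 2247: 365 days.
June 7, 2247 → June 7, 2248: 366 days (2248 is a leap year).
June 2248: 30 − 7 = 23 days remain.
Then July (31), August (31): 31 + 31 = 62 days.
September 1–10, 2248: 10 days.
Residual: 95 days.
Total: 1191 days.
1191 mod 7 = 1, so 1 day after Saturday is Sunday.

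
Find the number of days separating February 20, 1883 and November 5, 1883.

February 1883: 28 − 20 = 8 days remain (1883 is not a leap year, so February has 28 days).
Then March (31), April (30), May (31), June (30), July (31), August (31), September (30), October (31): 31 + 30 + 31 + 30 + 31 + 31 + 30 + 31 = 245 days.
November 1–5, 1883: 5 days.
Total: 8 + 245 + 5 = 258 days.

258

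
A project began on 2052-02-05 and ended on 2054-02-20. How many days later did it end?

746

February 2052: 29 − 5 = 24 days remain (2052 is a leap year, so February has 29 days).
Then 23 full months totalling 702 days.
February 1–20, 2054: 20 days (2054 is not a leap year).
Total: 24 + 702 + 20 = 746 days.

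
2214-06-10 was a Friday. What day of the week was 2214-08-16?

June 2214: 30 − 10 = 20 days remain.
Then July (31): 31 days.
August 1–16, 2214: 16 days.
Total: 20 + 31 + 16 = 67 days.
67 mod 7 = 4, so 4 days after Friday is Tuesday.

Tuesday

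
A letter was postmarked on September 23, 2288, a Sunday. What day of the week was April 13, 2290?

Sunday

Day-of-year of September 23, 2288: 267.
Day-of-year of April 13, 2290: 103.
2288 has 366 days, so 366 − 267 = 99 days remain in 2288.
Full years: 2289: 365. Sum = 365.
Total: 99 + 365 + 103 = 567 days.
567 is a multiple of 7, so April 13, 2290 falls on the same weekday: Sunday.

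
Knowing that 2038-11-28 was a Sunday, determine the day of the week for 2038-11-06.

Count forward from the earlier date (November 6, 2038) to the later (November 28, 2038):
Within November 2038: 28 − 6 = 22 days.
22 mod 7 = 1, so 1 day before Sunday is Saturday.

Saturday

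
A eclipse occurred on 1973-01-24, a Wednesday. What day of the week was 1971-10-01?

Count forward from the earlier date (October 1, 1971) to the later (January 24, 1973):
October 1971: 31 − 1 = 30 days remain.
Then 14 full months totalling 427 days.
January 1–24, 1973: 24 days.
Total: 30 + 427 + 24 = 481 days.
481 mod 7 = 5, so 5 days before Wednesday is Friday.

Friday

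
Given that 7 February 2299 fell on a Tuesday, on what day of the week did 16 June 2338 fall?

From February 7, 2299 to February 7, 2338: 39 years, of which 9 contain a Feb 29 — 30×365 + 9×366 = 14244 days.
(2300 is not a leap year (divisible by 100 but not 400).)
February 2338: 28 − 7 = 21 days remain (2338 is not a leap year, so February has 28 days).
Then March (31), April (30), May (31): 31 + 30 + 31 = 92 days.
June 1–16, 2338: 16 days.
Residual: 129 days.
Total: 14373 days.
14373 mod 7 = 2, so 2 days after Tuesday is Thursday.

Thursday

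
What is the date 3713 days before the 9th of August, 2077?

the 10th of June, 2067

Count 3713 days before August 9, 2077:
Day-of-year of June 10, 2067: 161.
Day-of-year of August 9, 2077: 221.
2067 has 365 days, so 365 − 161 = 204 days remain in 2067.
Full years 2068–2076: 6 common + 3 leap = 6×365 + 3×366 = 3288 days.
Total: 204 + 3288 + 221 = 3713 days.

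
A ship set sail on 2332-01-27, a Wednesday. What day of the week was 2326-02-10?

Wednesday

Count forward from the earlier date (February 10, 2326) to the later (January 27, 2332):
Day-of-year of February 10, 2326: 41.
Day-of-year of January 27, 2332: 27.
2326 has 365 days, so 365 − 41 = 324 days remain in 2326.
Full years: 2327: 365; 2328: 366; 2329: 365; 2330: 365; 2331: 365. Sum = 1826.
Total: 324 + 1826 + 27 = 2177 days.
2177 is a multiple of 7, so 2326-02-10 falls on the same weekday: Wednesday.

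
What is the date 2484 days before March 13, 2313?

May 25, 2306

Count 2484 days before March 13, 2313:
May 25, 2306 → May 25, 2307: 365 days.
May 25, 2307 → May 25, 2308: 366 days (2308 is a leap year).
May 25, 2308 → May 25, 2309: 365 days.
May 25, 2309 → May 25, 2310: 365 days.
May 25, 2310 → May 25, 2311: 365 days.
May 25, 2311 → May 25, 2312: 366 days (2312 is a leap year).
May 2312: 31 − 25 = 6 days remain.
Then 9 full months totalling 273 days.
March 1–13, 2313: 13 days.
Residual: 292 days.
Total: 2484 days.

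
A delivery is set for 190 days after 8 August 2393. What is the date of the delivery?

14 February 2394

Count 190 days after August 8, 2393:
Day-of-year of August 8, 2393: 220.
Day-of-year of February 14, 2394: 45.
2393 has 365 days, so 365 − 220 = 145 days remain in 2393.
Total: 145 + 45 = 190 days.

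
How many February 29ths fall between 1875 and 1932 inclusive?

14

Years divisible by 4: 1876, 1880, …, 1932 — 15 in all.
Of these, 1900 is divisible by 100 but not 400, so not leap.
Leap years: 15 − 1 = 14.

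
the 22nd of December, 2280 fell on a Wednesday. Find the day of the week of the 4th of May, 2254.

Count forward from the earlier date (May 4, 2254) to the later (December 22, 2280):
Day-of-year of May 4, 2254: 124.
Day-of-year of December 22, 2280: 357.
2254 has 365 days, so 365 − 124 = 241 days remain in 2254.
Full years 2255–2279: 19 common + 6 leap = 19×365 + 6×366 = 9131 days.
Total: 241 + 9131 + 357 = 9729 days.
9729 mod 7 = 6, so 6 days before Wednesday is Thursday.

Thursday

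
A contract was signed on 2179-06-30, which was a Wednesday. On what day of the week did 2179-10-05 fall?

Tuesday

June 2179: 30 − 30 = 0 days remain.
Then July (31), August (31), September (30): 31 + 31 + 30 = 92 days.
October 1–5, 2179: 5 days.
Total: 0 + 92 + 5 = 97 days.
97 mod 7 = 6, so 6 days after Wednesday is Tuesday.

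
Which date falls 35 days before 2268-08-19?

2268-07-15

Count 35 days before August 19, 2268:
July 2268: 31 − 15 = 16 days remain.
August 1–19, 2268: 19 days.
Total: 16 + 19 = 35 days.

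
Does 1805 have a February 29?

1805 is not a leap year.

No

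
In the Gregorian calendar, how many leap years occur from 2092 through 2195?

25

Years divisible by 4: 2092, 2096, …, 2192 — 26 in all.
Of these, 2100 is divisible by 100 but not 400, so not leap.
Leap years: 26 − 1 = 25.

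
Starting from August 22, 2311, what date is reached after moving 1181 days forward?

November 15, 2314

Count 1181 days after August 22, 2311:
Day-of-year of August 22, 2311: 234.
Day-of-year of November 15, 2314: 319.
2311 has 365 days, so 365 − 234 = 131 days remain in 2311.
Full years: 2312: 366; 2313: 365. Sum = 731.
Total: 131 + 731 + 319 = 1181 days.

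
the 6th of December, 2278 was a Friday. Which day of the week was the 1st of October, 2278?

Count forward from the earlier date (October 1, 2278) to the later (December 6, 2278):
October 2278: 31 − 1 = 30 days remain.
Then November (30): 30 days.
December 1–6, 2278: 6 days.
Total: 30 + 30 + 6 = 66 days.
66 mod 7 = 3, so 3 days before Friday is Tuesday.

Tuesday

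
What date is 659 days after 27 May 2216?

17 March 2218

Count 659 days after May 27, 2216:
Day-of-year of May 27, 2216: 148.
Day-of-year of March 17, 2218: 76.
2216 has 366 days, so 366 − 148 = 218 days remain in 2216.
Full years: 2217: 365. Sum = 365.
Total: 218 + 365 + 76 = 659 days.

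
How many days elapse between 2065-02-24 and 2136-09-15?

26135

Day-of-year of February 24, 2065: 55.
Day-of-year of September 15, 2136: 259.
2065 has 365 days, so 365 − 55 = 310 days remain in 2065.
Full years 2066–2135: 54 common + 16 leap = 54×365 + 16×366 = 25566 days.
Total: 310 + 25566 + 259 = 26135 days.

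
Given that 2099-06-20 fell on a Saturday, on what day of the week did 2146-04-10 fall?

From June 20, 2099 to June 20, 2145: 46 years, of which 11 contain a Feb 29 — 35×365 + 11×366 = 16801 days.
(2100 is not a leap year (divisible by 100 but not 400).)
June 2145: 30 − 20 = 10 days remain.
Then 9 full months totalling 274 days.
April 1–10, 2146: 10 days.
Residual: 294 days.
Total: 17095 days.
17095 mod 7 = 1, so 1 day after Saturday is Sunday.

Sunday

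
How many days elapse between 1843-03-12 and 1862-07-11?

7061

Day-of-year of March 12, 1843: 71.
Day-of-year of July 11, 1862: 192.
1843 has 365 days, so 365 − 71 = 294 days remain in 1843.
Full years 1844–1861: 13 common + 5 leap = 13×365 + 5×366 = 6575 days.
Total: 294 + 6575 + 192 = 7061 days.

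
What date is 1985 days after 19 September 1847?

24 February 1853

Count 1985 days after September 19, 1847:
Day-of-year of September 19, 1847: 262.
Day-of-year of February 24, 1853: 55.
1847 has 365 days, so 365 − 262 = 103 days remain in 1847.
Full years: 1848: 366; 1849: 365; 1850: 365; 1851: 365; 1852: 366. Sum = 1827.
Total: 103 + 1827 + 55 = 1985 days.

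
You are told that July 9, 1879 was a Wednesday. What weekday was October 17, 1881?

Monday

Day-of-year of July 9, 1879: 190.
Day-of-year of October 17, 1881: 290.
1879 has 365 days, so 365 − 190 = 175 days remain in 1879.
Full years: 1880: 366. Sum = 366.
Total: 175 + 366 + 290 = 831 days.
831 mod 7 = 5, so 5 days after Wednesday is Monday.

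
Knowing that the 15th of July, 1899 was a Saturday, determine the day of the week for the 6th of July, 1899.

Count forward from the earlier date (July 6, 1899) to the later (July 15, 1899):
Within July 1899: 15 − 6 = 9 days.
9 mod 7 = 2, so 2 days before Saturday is Thursday.

Thursday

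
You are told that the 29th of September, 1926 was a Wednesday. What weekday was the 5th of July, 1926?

Count forward from the earlier date (July 5, 1926) to the later (September 29, 1926):
July 1926: 31 − 5 = 26 days remain.
Then August (31): 31 days.
September 1–29, 1926: 29 days.
Total: 26 + 31 + 29 = 86 days.
86 mod 7 = 2, so 2 days before Wednesday is Monday.

Monday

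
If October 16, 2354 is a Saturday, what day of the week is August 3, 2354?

Count forward from the earlier date (August 3, 2354) to the later (October 16, 2354):
August 2354: 31 − 3 = 28 days remain.
Then September (30): 30 days.
October 1–16, 2354: 16 days.
Total: 28 + 30 + 16 = 74 days.
74 mod 7 = 4, so 4 days before Saturday is Tuesday.

Tuesday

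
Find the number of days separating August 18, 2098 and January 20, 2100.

Day-of-year of August 18, 2098: 230.
Day-of-year of January 20, 2100: 20.
2098 has 365 days, so 365 − 230 = 135 days remain in 2098.
Full years: 2099: 365. Sum = 365.
Total: 135 + 365 + 20 = 520 days.

520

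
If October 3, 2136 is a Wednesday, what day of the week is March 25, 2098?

Count forward from the earlier date (March 25, 2098) to the later (October 3, 2136):
From March 25, 2098 to March 25, 2136: 38 years, of which 9 contain a Feb 29 — 29×365 + 9×366 = 13879 days.
(2100 is not a leap year (divisible by 100 but not 400).)
March 2136: 31 − 25 = 6 days remain.
Then April (30), May (31), June (30), July (31), August (31), September (30): 30 + 31 + 30 + 31 + 31 + 30 = 183 days.
October 1–3, 2136: 3 days.
Residual: 192 days.
Total: 14071 days.
14071 mod 7 = 1, so 1 day before Wednesday is Tuesday.

Tuesday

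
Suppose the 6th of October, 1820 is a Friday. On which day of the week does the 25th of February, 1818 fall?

Wednesday

Count forward from the earlier date (February 25, 1818) to the later (October 6, 1820):
Day-of-year of February 25, 1818: 56.
Day-of-year of October 6, 1820: 280.
1818 has 365 days, so 365 − 56 = 309 days remain in 1818.
Full years: 1819: 365. Sum = 365.
Total: 309 + 365 + 280 = 954 days.
954 mod 7 = 2, so 2 days before Friday is Wednesday.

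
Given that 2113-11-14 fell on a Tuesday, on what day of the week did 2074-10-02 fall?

Tuesday

Count forward from the earlier date (October 2, 2074) to the later (November 14, 2113):
From October 2, 2074 to October 2, 2113: 39 years, of which 9 contain a Feb 29 — 30×365 + 9×366 = 14244 days.
(2100 is not a leap year (divisible by 100 but not 400).)
October 2113: 31 − 2 = 29 days remain.
November 1–14, 2113: 14 days.
Residual: 43 days.
Total: 14287 days.
14287 is a multiple of 7, so 2074-10-02 falls on the same weekday: Tuesday.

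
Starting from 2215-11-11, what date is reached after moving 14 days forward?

2215-11-25

Count 14 days after November 11, 2215:
Within November 2215: 25 − 11 = 14 days.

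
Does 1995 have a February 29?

1995 is not a leap year.

No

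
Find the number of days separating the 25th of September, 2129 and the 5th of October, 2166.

13524

Day-of-year of September 25, 2129: 268.
Day-of-year of October 5, 2166: 278.
2129 has 365 days, so 365 − 268 = 97 days remain in 2129.
Full years 2130–2165: 27 common + 9 leap = 27×365 + 9×366 = 13149 days.
Total: 97 + 13149 + 278 = 13524 days.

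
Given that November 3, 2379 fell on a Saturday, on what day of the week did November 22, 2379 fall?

Within November 2379: 22 − 3 = 19 days.
19 mod 7 = 5, so 5 days after Saturday is Thursday.

Thursday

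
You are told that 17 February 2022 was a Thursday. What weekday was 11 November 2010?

Count forward from the earlier date (November 11, 2010) to the later (February 17, 2022):
From November 11, 2010 to November 11, 2021: 11 years, of which 3 contain a Feb 29 — 8×365 + 3×366 = 4018 days.
November 2021: 30 − 11 = 19 days remain.
Then December (31), January (31): 31 + 31 = 62 days.
February 1–17, 2022: 17 days (2022 is not a leap year).
Residual: 98 days.
Total: 4116 days.
4116 is a multiple of 7, so 11 November 2010 falls on the same weekday: Thursday.

Thursday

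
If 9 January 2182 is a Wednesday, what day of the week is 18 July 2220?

Day-of-year of January 9, 2182: 9.
Day-of-year of July 18, 2220: 200.
2182 has 365 days, so 365 − 9 = 356 days remain in 2182.
Full years 2183–2219: 29 common + 8 leap = 29×365 + 8×366 = 13513 days.
Total: 356 + 13513 + 200 = 14069 days.
14069 mod 7 = 6, so 6 days after Wednesday is Tuesday.

Tuesday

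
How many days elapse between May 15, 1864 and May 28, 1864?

13

Within May 1864: 28 − 15 = 13 days.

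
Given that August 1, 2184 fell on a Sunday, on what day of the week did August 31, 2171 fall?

Count forward from the earlier date (August 31, 2171) to the later (August 1, 2184):
From August 31, 2171 to August 31, 2183: 12 years, of which 3 contain a Feb 29 — 9×365 + 3×366 = 4383 days.
August 2183: 31 − 31 = 0 days remain.
Then 11 full months totalling 335 days.
August 1, 2184: 1 day.
Residual: 336 days.
Total: 4719 days.
4719 mod 7 = 1, so 1 day before Sunday is Saturday.

Saturday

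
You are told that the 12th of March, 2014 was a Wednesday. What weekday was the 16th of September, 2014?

Tuesday

March 2014: 31 − 12 = 19 days remain.
Then April (30), May (31), June (30), July (31), August (31): 30 + 31 + 30 + 31 + 31 = 153 days.
September 1–16, 2014: 16 days.
Total: 19 + 153 + 16 = 188 days.
188 mod 7 = 6, so 6 days after Wednesday is Tuesday.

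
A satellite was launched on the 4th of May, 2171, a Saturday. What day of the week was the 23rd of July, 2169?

Sunday

Count forward from the earlier date (July 23, 2169) to the later (May 4, 2171):
July 2169: 31 − 23 = 8 days remain.
Then 21 full months totalling 638 days.
May 1–4, 2171: 4 days.
Total: 8 + 638 + 4 = 650 days.
650 mod 7 = 6, so 6 days before Saturday is Sunday.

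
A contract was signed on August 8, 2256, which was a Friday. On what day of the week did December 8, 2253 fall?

Count forward from the earlier date (December 8, 2253) to the later (August 8, 2256):
Day-of-year of December 8, 2253: 342.
Day-of-year of August 8, 2256: 221.
2253 has 365 days, so 365 − 342 = 23 days remain in 2253.
Full years: 2254: 365; 2255: 365. Sum = 730.
Total: 23 + 730 + 221 = 974 days.
974 mod 7 = 1, so 1 day before Friday is Thursday.

Thursday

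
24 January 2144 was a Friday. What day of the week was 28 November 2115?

Count forward from the earlier date (November 28, 2115) to the later (January 24, 2144):
Day-of-year of November 28, 2115: 332.
Day-of-year of January 24, 2144: 24.
2115 has 365 days, so 365 − 332 = 33 days remain in 2115.
Full years 2116–2143: 21 common + 7 leap = 21×365 + 7×366 = 10227 days.
Total: 33 + 10227 + 24 = 10284 days.
10284 mod 7 = 1, so 1 day before Friday is Thursday.

Thursday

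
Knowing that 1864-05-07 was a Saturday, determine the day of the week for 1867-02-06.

Wednesday

May 7, 1864 → May 7, 1865: 365 days.
May 7, 1865 → May 7, 1866: 365 days.
May 1866: 31 − 7 = 24 days remain.
Then June (30), July (31), August (31), September (30), October (31), November (30), December (31), January (31): 30 + 31 + 31 + 30 + 31 + 30 + 31 + 31 = 245 days.
February 1–6, 1867: 6 days (1867 is not a leap year).
Residual: 275 days.
Total: 1005 days.
1005 mod 7 = 4, so 4 days after Saturday is Wednesday.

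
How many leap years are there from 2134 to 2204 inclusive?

17

Years divisible by 4: 2136, 2140, …, 2204 — 18 in all.
Of these, 2200 is divisible by 100 but not 400, so not leap.
Leap years: 18 − 1 = 17.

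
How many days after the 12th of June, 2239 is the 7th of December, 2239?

June 2239: 30 − 12 = 18 days remain.
Then July (31), August (31), September (30), October (31), November (30): 31 + 31 + 30 + 31 + 30 = 153 days.
December 1–7, 2239: 7 days.
Total: 18 + 153 + 7 = 178 days.

178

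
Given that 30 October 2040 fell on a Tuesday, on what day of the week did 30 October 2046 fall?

Tuesday

October 30, 2040 → October 30, 2041: 365 days.
October 30, 2041 → October 30, 2042: 365 days.
October 30, 2042 → October 30, 2043: 365 days.
October 30, 2043 → October 30, 2044: 366 days (2044 is a leap year).
October 30, 2044 → October 30, 2045: 365 days.
October 30, 2045 → October 30, 2046: 365 days.
Total: 2191 days.
2191 is a multiple of 7, so 30 October 2046 falls on the same weekday: Tuesday.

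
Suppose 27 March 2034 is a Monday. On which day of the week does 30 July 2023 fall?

Sunday

Count forward from the earlier date (July 30, 2023) to the later (March 27, 2034):
Day-of-year of July 30, 2023: 211.
Day-of-year of March 27, 2034: 86.
2023 has 365 days, so 365 − 211 = 154 days remain in 2023.
Full years 2024–2033: 7 common + 3 leap = 7×365 + 3×366 = 3653 days.
Total: 154 + 3653 + 86 = 3893 days.
3893 mod 7 = 1, so 1 day before Monday is Sunday.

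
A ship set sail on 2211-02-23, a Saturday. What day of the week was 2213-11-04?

Thursday

February 23, 2211 → February 23, 2212: 365 days.
February 23, 2212 → February 23, 2213: 366 days (2212 is a leap year).
February 2213: 28 − 23 = 5 days remain (2213 is not a leap year, so February has 28 days).
Then March (31), April (30), May (31), June (30), July (31), August (31), September (30), October (31): 31 + 30 + 31 + 30 + 31 + 31 + 30 + 31 = 245 days.
November 1–4, 2213: 4 days.
Residual: 254 days.
Total: 985 days.
985 mod 7 = 5, so 5 days after Saturday is Thursday.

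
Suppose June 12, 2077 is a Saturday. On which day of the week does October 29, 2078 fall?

Saturday

Day-of-year of June 12, 2077: 163.
Day-of-year of October 29, 2078: 302.
2077 has 365 days, so 365 − 163 = 202 days remain in 2077.
Total: 202 + 302 = 504 days.
504 is a multiple of 7, so October 29, 2078 falls on the same weekday: Saturday.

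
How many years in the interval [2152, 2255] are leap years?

Years divisible by 4: 2152, 2156, …, 2252 — 26 in all.
Of these, 2200 is divisible by 100 but not 400, so not leap.
Leap years: 26 − 1 = 25.

25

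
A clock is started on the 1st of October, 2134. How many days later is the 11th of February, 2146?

From October 1, 2134 to October 1, 2145: 11 years, of which 3 contain a Feb 29 — 8×365 + 3×366 = 4018 days.
October 2145: 31 − 1 = 30 days remain.
Then November (30), December (31), January (31): 30 + 31 + 31 = 92 days.
February 1–11, 2146: 11 days (2146 is not a leap year).
Residual: 133 days.
Total: 4151 days.

4151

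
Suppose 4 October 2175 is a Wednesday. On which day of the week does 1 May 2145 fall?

Saturday

Count forward from the earlier date (May 1, 2145) to the later (October 4, 2175):
Day-of-year of May 1, 2145: 121.
Day-of-year of October 4, 2175: 277.
2145 has 365 days, so 365 − 121 = 244 days remain in 2145.
Full years 2146–2174: 22 common + 7 leap = 22×365 + 7×366 = 10592 days.
Total: 244 + 10592 + 277 = 11113 days.
11113 mod 7 = 4, so 4 days before Wednesday is Saturday.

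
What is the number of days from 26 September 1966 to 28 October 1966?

32

September 1966: 30 − 26 = 4 days remain.
October 1–28, 1966: 28 days.
Total: 4 + 28 = 32 days.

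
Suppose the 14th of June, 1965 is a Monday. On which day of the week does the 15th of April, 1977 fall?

Day-of-year of June 14, 1965: 165.
Day-of-year of April 15, 1977: 105.
1965 has 365 days, so 365 − 165 = 200 days remain in 1965.
Full years 1966–1976: 8 common + 3 leap = 8×365 + 3×366 = 4018 days.
Total: 200 + 4018 + 105 = 4323 days.
4323 mod 7 = 4, so 4 days after Monday is Friday.

Friday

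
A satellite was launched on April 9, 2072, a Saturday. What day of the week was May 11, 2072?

April 2072: 30 − 9 = 21 days remain.
May 1–11, 2072: 11 days.
Total: 21 + 11 = 32 days.
32 mod 7 = 4, so 4 days after Saturday is Wednesday.

Wednesday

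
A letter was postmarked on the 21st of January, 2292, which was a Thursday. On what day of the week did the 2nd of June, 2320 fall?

From January 21, 2292 to January 21, 2320: 28 years, of which 6 contain a Feb 29 — 22×365 + 6×366 = 10226 days.
(2300 is not a leap year (divisible by 100 but not 400).)
January 2320: 31 − 21 = 10 days remain.
Then February 2320 (29), March (31), April (30), May (31): 29 + 31 + 30 + 31 = 121 days.
June 1–2, 2320: 2 days.
Residual: 133 days.
Total: 10359 days.
10359 mod 7 = 6, so 6 days after Thursday is Wednesday.

Wednesday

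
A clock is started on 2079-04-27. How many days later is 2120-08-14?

Day-of-year of April 27, 2079: 117.
Day-of-year of August 14, 2120: 227.
2079 has 365 days, so 365 − 117 = 248 days remain in 2079.
Full years 2080–2119: 31 common + 9 leap = 31×365 + 9×366 = 14609 days.
Total: 248 + 14609 + 227 = 15084 days.

15084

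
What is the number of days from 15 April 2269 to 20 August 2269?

127

April 2269: 30 − 15 = 15 days remain.
Then May (31), June (30), July (31): 31 + 30 + 31 = 92 days.
August 1–20, 2269: 20 days.
Total: 15 + 92 + 20 = 127 days.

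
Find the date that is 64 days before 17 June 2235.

14 April 2235

Count 64 days before June 17, 2235:
April 2235: 30 − 14 = 16 days remain.
Then May (31): 31 days.
June 1–17, 2235: 17 days.
Total: 16 + 31 + 17 = 64 days.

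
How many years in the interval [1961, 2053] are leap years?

Years divisible by 4: 1964, 1968, …, 2052 — 23 in all.
2000 is divisible by 400, so still leap.
No century exceptions apply. Count: 23.

23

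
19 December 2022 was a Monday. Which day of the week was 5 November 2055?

From December 19, 2022 to December 19, 2054: 32 years, of which 8 contain a Feb 29 — 24×365 + 8×366 = 11688 days.
December 2054: 31 − 19 = 12 days remain.
Then 10 full months totalling 304 days.
November 1–5, 2055: 5 days.
Residual: 321 days.
Total: 12009 days.
12009 mod 7 = 4, so 4 days after Monday is Friday.

Friday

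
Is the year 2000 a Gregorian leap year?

Yes

2000 is a leap year (divisible by 400).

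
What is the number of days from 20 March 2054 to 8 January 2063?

3216

From March 20, 2054 to March 20, 2062: 8 years, of which 2 contain a Feb 29 — 6×365 + 2×366 = 2922 days.
March 2062: 31 − 20 = 11 days remain.
Then 9 full months totalling 275 days.
January 1–8, 2063: 8 days.
Residual: 294 days.
Total: 3216 days.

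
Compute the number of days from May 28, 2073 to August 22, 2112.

From May 28, 2073 to May 28, 2112: 39 years, of which 9 contain a Feb 29 — 30×365 + 9×366 = 14244 days.
(2100 is not a leap year (divisible by 100 but not 400).)
May 2112: 31 − 28 = 3 days remain.
Then June (30), July (31): 30 + 31 = 61 days.
August 1–22, 2112: 22 days.
Residual: 86 days.
Total: 14330 days.

14330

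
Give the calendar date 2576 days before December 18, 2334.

November 29, 2327

Count 2576 days before December 18, 2334:
Day-of-year of November 29, 2327: 333.
Day-of-year of December 18, 2334: 352.
2327 has 365 days, so 365 − 333 = 32 days remain in 2327.
Full years: 2328: 366; 2329: 365; 2330: 365; 2331: 365; 2332: 366; 2333: 365. Sum = 2192.
Total: 32 + 2192 + 352 = 2576 days.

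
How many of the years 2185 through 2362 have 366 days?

42

Years divisible by 4: 2188, 2192, …, 2360 — 44 in all.
Of these, 2200, 2300 are divisible by 100 but not 400, so not leap.
Leap years: 44 − 2 = 42.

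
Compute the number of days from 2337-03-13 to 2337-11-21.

253

March 2337: 31 − 13 = 18 days remain.
Then April (30), May (31), June (30), July (31), August (31), September (30), October (31): 30 + 31 + 30 + 31 + 31 + 30 + 31 = 214 days.
November 1–21, 2337: 21 days.
Total: 18 + 214 + 21 = 253 days.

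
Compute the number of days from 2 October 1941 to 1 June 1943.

607

October 2, 1941 → October 2, 1942: 365 days.
October 1942: 31 − 2 = 29 days remain.
Then November (30), December (31), January (31), February 1943 (28), March (31), April (30), May (31): 30 + 31 + 31 + 28 + 31 + 30 + 31 = 212 days.
June 1, 1943: 1 day.
Residual: 242 days.
Total: 607 days.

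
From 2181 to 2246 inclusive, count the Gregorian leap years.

15

Years divisible by 4: 2184, 2188, …, 2244 — 16 in all.
Of these, 2200 is divisible by 100 but not 400, so not leap.
Leap years: 16 − 1 = 15.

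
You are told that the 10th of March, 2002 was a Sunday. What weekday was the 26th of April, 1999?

Monday

Count forward from the earlier date (April 26, 1999) to the later (March 10, 2002):
April 26, 1999 → April 26, 2000: 366 days (2000 is a leap year (divisible by 400)).
April 26, 2000 → April 26, 2001: 365 days.
April 2001: 30 − 26 = 4 days remain.
Then 10 full months totalling 304 days.
March 1–10, 2002: 10 days.
Residual: 318 days.
Total: 1049 days.
1049 mod 7 = 6, so 6 days before Sunday is Monday.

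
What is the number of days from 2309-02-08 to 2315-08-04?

February 8, 2309 → February 8, 2310: 365 days.
February 8, 2310 → February 8, 2311: 365 days.
February 8, 2311 → February 8, 2312: 365 days.
February 8, 2312 → February 8, 2313: 366 days (2312 is a leap year).
February 8, 2313 → February 8, 2314: 365 days.
February 8, 2314 → February 8, 2315: 365 days.
February 2315: 28 − 8 = 20 days remain (2315 is not a leap year, so February has 28 days).
Then March (31), April (30), May (31), June (30), July (31): 31 + 30 + 31 + 30 + 31 = 153 days.
August 1–4, 2315: 4 days.
Residual: 177 days.
Total: 2368 days.

2368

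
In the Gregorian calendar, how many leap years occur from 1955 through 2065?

28

Years divisible by 4: 1956, 1960, …, 2064 — 28 in all.
2000 is divisible by 400, so still leap.
No century exceptions apply. Count: 28.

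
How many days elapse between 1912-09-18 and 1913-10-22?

Day-of-year of September 18, 1912: 262.
Day-of-year of October 22, 1913: 295.
1912 has 366 days, so 366 − 262 = 104 days remain in 1912.
Total: 104 + 295 = 399 days.

399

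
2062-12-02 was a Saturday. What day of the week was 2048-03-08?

Sunday

Count forward from the earlier date (March 8, 2048) to the later (December 2, 2062):
Day-of-year of March 8, 2048: 68.
Day-of-year of December 2, 2062: 336.
2048 has 366 days, so 366 − 68 = 298 days remain in 2048.
Full years 2049–2061: 10 common + 3 leap = 10×365 + 3×366 = 4748 days.
Total: 298 + 4748 + 336 = 5382 days.
5382 mod 7 = 6, so 6 days before Saturday is Sunday.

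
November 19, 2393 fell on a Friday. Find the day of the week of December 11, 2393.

Saturday

November 2393: 30 − 19 = 11 days remain.
December 1–11, 2393: 11 days.
Total: 11 + 11 = 22 days.
22 mod 7 = 1, so 1 day after Friday is Saturday.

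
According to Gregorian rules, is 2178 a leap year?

No

2178 is not a leap year.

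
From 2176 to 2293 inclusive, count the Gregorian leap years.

Years divisible by 4: 2176, 2180, …, 2292 — 30 in all.
Of these, 2200 is divisible by 100 but not 400, so not leap.
Leap years: 30 − 1 = 29.

29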